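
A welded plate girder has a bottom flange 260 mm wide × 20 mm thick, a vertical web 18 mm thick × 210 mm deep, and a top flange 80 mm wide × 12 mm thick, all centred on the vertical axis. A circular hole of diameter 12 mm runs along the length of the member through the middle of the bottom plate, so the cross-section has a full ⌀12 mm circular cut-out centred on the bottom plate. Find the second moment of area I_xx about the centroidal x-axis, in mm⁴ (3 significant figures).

I_xx ≈ 6.99 × 10⁷ mm⁴

Break the section into simple shapes (no overlaps), measuring from the bottom-left corner of the bounding box.
Bottom plate: 260 × 20, A = 5 200 mm², y = 10 mm, Ī = 173 333 mm⁴.
Web plate: 18 × 210, A = 3 780 mm², y = 125 mm, Ī = 13 891 500 mm⁴.
Top plate: 80 × 12, A = 960 mm², y = 236 mm, Ī = 11 520 mm⁴.
Hole (subtracted): ⌀12, A = 113.1 mm², y = 10 mm, Ī = 1017.9 mm⁴.
Centroid: ȳ = ΣA·y / ΣA = 76.314 mm.
Transfer each piece to the centroidal x-axis using Ī + A·d² with d = y − 76.314:
  bottom plate: d = -66.314 mm → contributes +23 040 490 mm⁴
  web plate: d = 48.686 mm → contributes +22 851 380 mm⁴
  top plate: d = 159.69 mm → contributes +24 491 192 mm⁴
  hole: d = -66.314 mm → contributes −498 367 mm⁴
Total I = 69 884 695 mm⁴.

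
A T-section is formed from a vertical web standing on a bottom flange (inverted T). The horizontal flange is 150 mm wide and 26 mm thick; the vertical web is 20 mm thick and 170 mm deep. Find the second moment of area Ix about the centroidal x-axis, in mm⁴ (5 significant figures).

Split into non-overlapping primitives; take the origin at the lower-left of the bounding box.
Flange: 150 × 26, A = 3 900 mm², y = 13 mm, Ī = 219 700 mm⁴.
Web: 20 × 170, A = 3 400 mm², y = 111 mm, Ī = 8 188 333 mm⁴.
Centroid: ȳ = ΣA·y / ΣA = 58.64384 mm.
Transfer each piece to the centroidal x-axis using Ī + A·d² with d = y − 58.64384:
  flange: d = -45.64384 mm → contributes +8 344 803 mm⁴
  web: d = 52.35616 mm → contributes +17 508 304 mm⁴
Total I = 25 853 107 mm⁴.

Ix ≈ 2.5853 × 10⁷ mm⁴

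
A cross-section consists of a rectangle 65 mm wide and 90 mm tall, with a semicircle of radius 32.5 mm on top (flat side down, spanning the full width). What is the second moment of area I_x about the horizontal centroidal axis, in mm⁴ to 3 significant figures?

I_x ≈ 8.54 × 10⁶ mm⁴

Break the section into simple shapes (no overlaps), measuring from the bottom-left corner of the bounding box.
Rectangular body: 65 × 90, A = 5 850 mm², y = 45 mm, Ī = 3 948 750 mm⁴.
Semicircular cap: semicircle r = 32.5, A = 1659.2 mm², y = 103.79 mm, Ī = 122 452 mm⁴.
Centroid: ȳ = ΣA·y / ΣA = 57.99 mm.
Transfer each piece to the horizontal centroidal axis using Ī + A·d² with d = y − 57.99:
  rectangular body: d = -12.99 mm → contributes +4 935 949 mm⁴
  semicircular cap: d = 45.803 mm → contributes +3 603 211 mm⁴
Total I = 8 539 160 mm⁴.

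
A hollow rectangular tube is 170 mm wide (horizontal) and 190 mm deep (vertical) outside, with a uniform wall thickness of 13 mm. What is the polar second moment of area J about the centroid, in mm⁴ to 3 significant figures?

J ≈ 8.12 × 10⁷ mm⁴

Treat the section as a set of non-overlapping primitives; coordinates are from the bounding-box lower-left.
Outer rectangle: 170 × 190, A = 32 300 mm², y = 95 mm, Ī = 97 169 167 mm⁴.
Inner void (subtracted): 144 × 164, A = 23 616 mm², y = 95 mm, Ī = 52 931 328 mm⁴.
By symmetry the centroid is at mid-height, ȳ = 95 mm.
All pieces are centred on the centroidal x-axis, so I = ΣĪ (holes subtracted) = 44 237 839 mm⁴.
Repeating about the centroidal y-axis gives I_y = 36 980 719 mm⁴.
Polar second moment: J = I_x + I_y = 81 218 557 mm⁴.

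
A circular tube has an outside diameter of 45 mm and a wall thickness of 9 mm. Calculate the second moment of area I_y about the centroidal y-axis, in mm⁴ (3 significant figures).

Break the section into simple shapes (no overlaps), measuring from the bottom-left corner of the bounding box.
Outer circle: ⌀45, A = 1590.4 mm², x = 22.5 mm, Ī = 201 289 mm⁴.
Bore (subtracted): ⌀27, A = 572.56 mm², x = 22.5 mm, Ī = 26 087 mm⁴.
By symmetry the centroid is at mid-width, x̄ = 22.5 mm.
All pieces are centred on the centroidal y-axis, so I = ΣĪ (holes subtracted) = 175 202 mm⁴.

I_y ≈ 1.75 × 10⁵ mm⁴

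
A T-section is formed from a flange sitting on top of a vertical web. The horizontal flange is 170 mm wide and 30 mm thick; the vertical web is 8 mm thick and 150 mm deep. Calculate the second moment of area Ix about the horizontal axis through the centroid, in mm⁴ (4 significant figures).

Break the section into simple shapes (no overlaps), measuring from the bottom-left corner of the bounding box.
Flange: 170 × 30, A = 5 100 mm², y = 165 mm, Ī = 382 500 mm⁴.
Web: 8 × 150, A = 1 200 mm², y = 75 mm, Ī = 2 250 000 mm⁴.
Centroid: ȳ = ΣA·y / ΣA = 147.857 mm.
Transfer each piece to the horizontal axis through the centroid using Ī + A·d² with d = y − 147.857:
  flange: d = 17.1429 mm → contributes +1 881 276 mm⁴
  web: d = -72.8571 mm → contributes +8 619 796 mm⁴
Total I = 10 501 071 mm⁴.

Ix ≈ 1.050 × 10⁷ mm⁴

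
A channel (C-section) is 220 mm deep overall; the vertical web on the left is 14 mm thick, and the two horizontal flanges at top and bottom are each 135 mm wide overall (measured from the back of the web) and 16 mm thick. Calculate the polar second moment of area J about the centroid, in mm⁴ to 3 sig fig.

Decompose the section into non-overlapping parts with the origin at the bottom-left of its bounding rectangle.
Web: 14 × 220, A = 3 080 mm², y = 110 mm, Ī = 12 422 667 mm⁴.
Top flange (beyond web): 121 × 16, A = 1 936 mm², y = 212 mm, Ī = 41 301 mm⁴.
Bottom flange (beyond web): 121 × 16, A = 1 936 mm², y = 8 mm, Ī = 41 301 mm⁴.
By symmetry the centroid is at mid-height, ȳ = 110 mm.
Transfer each piece to the centroidal x-axis using Ī + A·d² with d = y − 110:
  web: d = 0 mm → contributes +12 422 667 mm⁴
  top flange (beyond web): d = 102 mm → contributes +20 183 445 mm⁴
  bottom flange (beyond web): d = -102 mm → contributes +20 183 445 mm⁴
Total I = 52 789 557 mm⁴.
For the y-axis: x̄ = 44.595 mm.
Repeating about the centroidal y-axis gives I_y = 12 590 457 mm⁴.
Polar second moment: J = I_x + I_y = 65 380 014 mm⁴.

J ≈ 6.54 × 10⁷ mm⁴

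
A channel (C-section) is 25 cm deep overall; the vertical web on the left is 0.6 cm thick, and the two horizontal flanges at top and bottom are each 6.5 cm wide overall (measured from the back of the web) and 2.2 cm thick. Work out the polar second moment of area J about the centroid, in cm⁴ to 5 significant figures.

J ≈ 4341.7 cm⁴

Split into non-overlapping primitives; take the origin at the lower-left of the bounding box.
Web: 0.6 × 25, A = 15 cm², y = 12.5 cm, Ī = 781.25 cm⁴.
Top flange (beyond web): 5.9 × 2.2, A = 12.98 cm², y = 23.9 cm, Ī = 5.235267 cm⁴.
Bottom flange (beyond web): 5.9 × 2.2, A = 12.98 cm², y = 1.1 cm, Ī = 5.235267 cm⁴.
By symmetry the centroid is at mid-height, ȳ = 12.5 cm.
Transfer each piece to the centroidal x-axis using Ī + A·d² with d = y − 12.5:
  web: d = 0 cm → contributes +781.25 cm⁴
  top flange (beyond web): d = 11.4 cm → contributes +1692.116 cm⁴
  bottom flange (beyond web): d = -11.4 cm → contributes +1692.116 cm⁴
Total I = 4165.482 cm⁴.
For the y-axis: x̄ = 2.359814 cm.
Repeating about the centroidal y-axis gives I_y = 176.1716 cm⁴.
Polar second moment: J = I_x + I_y = 4341.654 cm⁴.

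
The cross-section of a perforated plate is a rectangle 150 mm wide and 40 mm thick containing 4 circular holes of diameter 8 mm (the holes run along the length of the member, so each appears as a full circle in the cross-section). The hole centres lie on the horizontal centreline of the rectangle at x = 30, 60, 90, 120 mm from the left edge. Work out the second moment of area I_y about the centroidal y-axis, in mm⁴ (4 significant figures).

I_y ≈ 1.102 × 10⁷ mm⁴

Split into non-overlapping primitives; take the origin at the lower-left of the bounding box.
Plate: 150 × 40, A = 6 000 mm², x = 75 mm, Ī = 11 250 000 mm⁴.
Hole 1 (subtracted): ⌀8, A = 50.2655 mm², x = 30 mm, Ī = 201.062 mm⁴.
Hole 2 (subtracted): ⌀8, A = 50.2655 mm², x = 60 mm, Ī = 201.062 mm⁴.
Hole 3 (subtracted): ⌀8, A = 50.2655 mm², x = 90 mm, Ī = 201.062 mm⁴.
Hole 4 (subtracted): ⌀8, A = 50.2655 mm², x = 120 mm, Ī = 201.062 mm⁴.
By symmetry the centroid is at mid-width, x̄ = 75 mm.
Transfer each piece to the centroidal y-axis using Ī + A·d² with d = x − 75:
  plate: d = 0 mm → contributes +11 250 000 mm⁴
  hole 1: d = -45 mm → contributes −101 989 mm⁴
  hole 2: d = -15 mm → contributes −11510.8 mm⁴
  hole 3: d = 15 mm → contributes −11510.8 mm⁴
  hole 4: d = 45 mm → contributes −101 989 mm⁴
Total I = 11 023 001 mm⁴.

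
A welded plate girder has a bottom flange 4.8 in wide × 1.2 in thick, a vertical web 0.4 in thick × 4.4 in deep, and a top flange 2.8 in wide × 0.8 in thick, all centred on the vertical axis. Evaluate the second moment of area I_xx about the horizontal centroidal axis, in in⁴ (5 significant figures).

I_xx ≈ 53.073 in⁴

Split into non-overlapping primitives; take the origin at the lower-left of the bounding box.
Bottom plate: 4.8 × 1.2, A = 5.76 in², y = 0.6 in, Ī = 0.6912 in⁴.
Web plate: 0.4 × 4.4, A = 1.76 in², y = 3.4 in, Ī = 2.839467 in⁴.
Top plate: 2.8 × 0.8, A = 2.24 in², y = 6 in, Ī = 0.1194667 in⁴.
Centroid: ȳ = ΣA·y / ΣA = 2.344262 in.
Transfer each piece to the horizontal centroidal axis using Ī + A·d² with d = y − 2.344262:
  bottom plate: d = -1.744262 in → contributes +18.21572 in⁴
  web plate: d = 1.055738 in → contributes +4.801131 in⁴
  top plate: d = 3.655738 in → contributes +30.05576 in⁴
Total I = 53.07261 in⁴.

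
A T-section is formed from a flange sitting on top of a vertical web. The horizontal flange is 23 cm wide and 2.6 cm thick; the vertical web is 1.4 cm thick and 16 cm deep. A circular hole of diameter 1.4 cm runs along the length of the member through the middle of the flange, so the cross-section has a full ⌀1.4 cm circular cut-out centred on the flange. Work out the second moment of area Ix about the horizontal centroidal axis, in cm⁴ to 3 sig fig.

Treat the section as a set of non-overlapping primitives; coordinates are from the bounding-box lower-left.
Flange: 23 × 2.6, A = 59.8 cm², y = 17.3 cm, Ī = 33.687 cm⁴.
Web: 1.4 × 16, A = 22.4 cm², y = 8 cm, Ī = 477.87 cm⁴.
Hole (subtracted): ⌀1.4, A = 1.5394 cm², y = 17.3 cm, Ī = 0.18857 cm⁴.
Centroid: ȳ = ΣA·y / ΣA = 14.717 cm.
Transfer each piece to the horizontal centroidal axis using Ī + A·d² with d = y − 14.717:
  flange: d = 2.5827 cm → contributes +432.57 cm⁴
  web: d = -6.7173 cm → contributes +1488.6 cm⁴
  hole: d = 2.5827 cm → contributes −10.457 cm⁴
Total I = 1910.7 cm⁴.

Ix ≈ 1910 cm⁴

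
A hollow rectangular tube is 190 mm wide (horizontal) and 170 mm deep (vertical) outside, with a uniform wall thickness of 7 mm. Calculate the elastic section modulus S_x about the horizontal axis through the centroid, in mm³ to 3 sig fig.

Split into non-overlapping primitives; take the origin at the lower-left of the bounding box.
Outer rectangle: 190 × 170, A = 32 300 mm², y = 85 mm, Ī = 77 789 167 mm⁴.
Inner void (subtracted): 176 × 156, A = 27 456 mm², y = 85 mm, Ī = 55 680 768 mm⁴.
By symmetry the centroid is at mid-height, ȳ = 85 mm.
All pieces are centred on the horizontal axis through the centroid, so I = ΣĪ (holes subtracted) = 22 108 399 mm⁴.
Extreme fibre distance c = 85 mm; S = I/c = 260 099 mm³.

S_x ≈ 2.60 × 10⁵ mm³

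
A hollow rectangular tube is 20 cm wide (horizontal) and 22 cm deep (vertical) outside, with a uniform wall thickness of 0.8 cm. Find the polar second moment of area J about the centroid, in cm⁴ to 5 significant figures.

Break the section into simple shapes (no overlaps), measuring from the bottom-left corner of the bounding box.
Outer rectangle: 20 × 22, A = 440 cm², y = 11 cm, Ī = 17746.67 cm⁴.
Inner void (subtracted): 18.4 × 20.4, A = 375.36 cm², y = 11 cm, Ī = 13017.48 cm⁴.
By symmetry the centroid is at mid-height, ȳ = 11 cm.
All pieces are centred on the centroidal x-axis, so I = ΣĪ (holes subtracted) = 4729.182 cm⁴.
Repeating about the centroidal y-axis gives I_y = 4076.51 cm⁴.
Polar second moment: J = I_x + I_y = 8805.692 cm⁴.

J ≈ 8805.7 cm⁴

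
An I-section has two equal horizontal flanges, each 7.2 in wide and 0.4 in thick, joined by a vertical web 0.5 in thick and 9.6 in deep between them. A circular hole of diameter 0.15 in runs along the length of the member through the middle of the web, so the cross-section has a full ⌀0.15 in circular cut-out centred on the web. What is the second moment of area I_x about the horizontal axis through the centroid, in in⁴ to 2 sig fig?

Treat the section as a set of non-overlapping primitives; coordinates are from the bounding-box lower-left.
Bottom flange: 7.2 × 0.4, A = 2.88 in², y = 0.2 in, Ī = 0.0384 in⁴.
Web: 0.5 × 9.6, A = 4.8 in², y = 5.2 in, Ī = 36.86 in⁴.
Top flange: 7.2 × 0.4, A = 2.88 in², y = 10.2 in, Ī = 0.0384 in⁴.
Hole (subtracted): ⌀0.15, A = 0.01767 in², y = 5.2 in, Ī = 0.00002485 in⁴.
By symmetry the centroid is at mid-height, ȳ = 5.2 in.
Transfer each piece to the horizontal axis through the centroid using Ī + A·d² with d = y − 5.2:
  bottom flange: d = -5 in → contributes +72.04 in⁴
  web: d = 0 in → contributes +36.86 in⁴
  top flange: d = 5 in → contributes +72.04 in⁴
  hole: d = 0 in → contributes −0.00002485 in⁴
Total I = 180.9 in⁴.

I_x ≈ 180 in⁴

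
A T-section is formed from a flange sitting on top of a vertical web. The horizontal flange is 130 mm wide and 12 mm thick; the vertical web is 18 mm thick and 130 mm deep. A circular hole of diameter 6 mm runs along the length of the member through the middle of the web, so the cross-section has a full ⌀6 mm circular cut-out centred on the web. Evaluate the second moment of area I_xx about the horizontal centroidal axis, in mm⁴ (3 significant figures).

I_xx ≈ 8.01 × 10⁶ mm⁴

Split into non-overlapping primitives; take the origin at the lower-left of the bounding box.
Flange: 130 × 12, A = 1 560 mm², y = 136 mm, Ī = 18 720 mm⁴.
Web: 18 × 130, A = 2 340 mm², y = 65 mm, Ī = 3 295 500 mm⁴.
Hole (subtracted): ⌀6, A = 28.274 mm², y = 65 mm, Ī = 63.617 mm⁴.
Centroid: ȳ = ΣA·y / ΣA = 93.607 mm.
Transfer each piece to the horizontal centroidal axis using Ī + A·d² with d = y − 93.607:
  flange: d = 42.393 mm → contributes +2 822 247 mm⁴
  web: d = -28.607 mm → contributes +5 210 517 mm⁴
  hole: d = -28.607 mm → contributes −23 203 mm⁴
Total I = 8 009 561 mm⁴.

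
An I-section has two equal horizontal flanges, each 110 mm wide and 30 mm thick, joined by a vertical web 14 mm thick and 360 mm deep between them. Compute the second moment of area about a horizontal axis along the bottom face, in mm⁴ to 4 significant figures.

I_base ≈ 8.192 × 10⁸ mm⁴

Break the section into simple shapes (no overlaps), measuring from the bottom-left corner of the bounding box.
Bottom flange: 110 × 30, A = 3 300 mm², y = 15 mm, Ī = 247 500 mm⁴.
Web: 14 × 360, A = 5 040 mm², y = 210 mm, Ī = 54 432 000 mm⁴.
Top flange: 110 × 30, A = 3 300 mm², y = 405 mm, Ī = 247 500 mm⁴.
Transfer each piece to the base of the section using Ī + A·d² with d = y − 0:
  bottom flange: d = 15 mm → contributes +990 000 mm⁴
  web: d = 210 mm → contributes +276 696 000 mm⁴
  top flange: d = 405 mm → contributes +541 530 000 mm⁴
Total I = 819 216 000 mm⁴.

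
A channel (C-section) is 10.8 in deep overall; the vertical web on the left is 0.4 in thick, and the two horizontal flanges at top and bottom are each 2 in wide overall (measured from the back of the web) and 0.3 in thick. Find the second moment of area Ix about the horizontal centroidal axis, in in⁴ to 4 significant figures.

Ix ≈ 68.46 in⁴

Treat the section as a set of non-overlapping primitives; coordinates are from the bounding-box lower-left.
Web: 0.4 × 10.8, A = 4.32 in², y = 5.4 in, Ī = 41.9904 in⁴.
Top flange (beyond web): 1.6 × 0.3, A = 0.48 in², y = 10.65 in, Ī = 0.0036 in⁴.
Bottom flange (beyond web): 1.6 × 0.3, A = 0.48 in², y = 0.15 in, Ī = 0.0036 in⁴.
By symmetry the centroid is at mid-height, ȳ = 5.4 in.
Transfer each piece to the horizontal centroidal axis using Ī + A·d² with d = y − 5.4:
  web: d = 0 in → contributes +41.9904 in⁴
  top flange (beyond web): d = 5.25 in → contributes +13.2336 in⁴
  bottom flange (beyond web): d = -5.25 in → contributes +13.2336 in⁴
Total I = 68.4576 in⁴.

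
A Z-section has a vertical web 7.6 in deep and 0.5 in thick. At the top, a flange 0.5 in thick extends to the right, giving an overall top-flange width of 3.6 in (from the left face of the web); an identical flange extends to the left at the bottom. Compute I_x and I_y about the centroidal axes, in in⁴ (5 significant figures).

I_x ≈ 57.423 in⁴, I_y ≈ 12.606 in⁴

Break the section into simple shapes (no overlaps), measuring from the bottom-left corner of the bounding box.
Web: 0.5 × 7.6, A = 3.8 in², y = 3.8 in, Ī = 18.29067 in⁴.
Top flange (beyond web): 3.1 × 0.5, A = 1.55 in², y = 7.35 in, Ī = 0.03229167 in⁴.
Bottom flange (beyond web): 3.1 × 0.5, A = 1.55 in², y = 0.25 in, Ī = 0.03229167 in⁴.
Centroid: ȳ = ΣA·y / ΣA = 3.8 in.
Transfer each piece to the centroidal x-axis using Ī + A·d² with d = y − 3.8:
  web: d = 0 in → contributes +18.29067 in⁴
  top flange (beyond web): d = 3.55 in → contributes +19.56617 in⁴
  bottom flange (beyond web): d = -3.55 in → contributes +19.56617 in⁴
Total I = 57.423 in⁴.
For the y-axis: x̄ = 3.35 in.
Repeating about the centroidal y-axis gives I_y = 12.60575 in⁴.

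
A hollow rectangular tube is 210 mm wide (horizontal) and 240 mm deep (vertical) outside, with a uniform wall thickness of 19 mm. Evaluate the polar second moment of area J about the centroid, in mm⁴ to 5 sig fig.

Treat the section as a set of non-overlapping primitives; coordinates are from the bounding-box lower-left.
Outer rectangle: 210 × 240, A = 50 400 mm², y = 120 mm, Ī = 241 920 000 mm⁴.
Inner void (subtracted): 172 × 202, A = 34 744 mm², y = 120 mm, Ī = 118 141 181 mm⁴.
By symmetry the centroid is at mid-height, ȳ = 120 mm.
All pieces are centred on the centroidal x-axis, so I = ΣĪ (holes subtracted) = 123 778 819 mm⁴.
Repeating about the centroidal y-axis gives I_y = 99 564 459 mm⁴.
Polar second moment: J = I_x + I_y = 223 343 277 mm⁴.

J ≈ 2.2334 × 10⁸ mm⁴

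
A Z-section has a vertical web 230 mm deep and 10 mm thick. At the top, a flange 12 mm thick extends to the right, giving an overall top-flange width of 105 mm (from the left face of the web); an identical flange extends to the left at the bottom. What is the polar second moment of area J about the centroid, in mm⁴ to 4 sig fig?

Treat the section as a set of non-overlapping primitives; coordinates are from the bounding-box lower-left.
Web: 10 × 230, A = 2 300 mm², y = 115 mm, Ī = 10 139 167 mm⁴.
Top flange (beyond web): 95 × 12, A = 1 140 mm², y = 224 mm, Ī = 13 680 mm⁴.
Bottom flange (beyond web): 95 × 12, A = 1 140 mm², y = 6 mm, Ī = 13 680 mm⁴.
Centroid: ȳ = ΣA·y / ΣA = 115 mm.
Transfer each piece to the centroidal x-axis using Ī + A·d² with d = y − 115:
  web: d = 0 mm → contributes +10 139 167 mm⁴
  top flange (beyond web): d = 109 mm → contributes +13 558 020 mm⁴
  bottom flange (beyond web): d = -109 mm → contributes +13 558 020 mm⁴
Total I = 37 255 207 mm⁴.
For the y-axis: x̄ = 100 mm.
Repeating about the centroidal y-axis gives I_y = 8 018 167 mm⁴.
Polar second moment: J = I_x + I_y = 45 273 373 mm⁴.

J ≈ 4.527 × 10⁷ mm⁴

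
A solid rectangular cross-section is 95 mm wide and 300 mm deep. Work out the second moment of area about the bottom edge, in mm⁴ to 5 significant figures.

The section: 95 × 300, A = 28 500 mm², y = 150 mm, Ī = 213 750 000 mm⁴.
Transfer it to the base of the section using Ī + A·d² with d = y − 0:
  the section: d = 150 mm → contributes +855 000 000 mm⁴
Total I = 855 000 000 mm⁴.

I_base ≈ 8.5500 × 10⁸ mm⁴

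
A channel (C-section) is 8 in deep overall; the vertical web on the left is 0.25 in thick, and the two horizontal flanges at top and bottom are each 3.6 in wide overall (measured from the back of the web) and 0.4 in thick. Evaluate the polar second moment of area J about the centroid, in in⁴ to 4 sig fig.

J ≈ 55.63 in⁴

Treat the section as a set of non-overlapping primitives; coordinates are from the bounding-box lower-left.
Web: 0.25 × 8, A = 2 in², y = 4 in, Ī = 10.6667 in⁴.
Top flange (beyond web): 3.35 × 0.4, A = 1.34 in², y = 7.8 in, Ī = 0.0178667 in⁴.
Bottom flange (beyond web): 3.35 × 0.4, A = 1.34 in², y = 0.2 in, Ī = 0.0178667 in⁴.
By symmetry the centroid is at mid-height, ȳ = 4 in.
Transfer each piece to the centroidal x-axis using Ī + A·d² with d = y − 4:
  web: d = 0 in → contributes +10.6667 in⁴
  top flange (beyond web): d = 3.8 in → contributes +19.3675 in⁴
  bottom flange (beyond web): d = -3.8 in → contributes +19.3675 in⁴
Total I = 49.4016 in⁴.
For the y-axis: x̄ = 1.15577 in.
Repeating about the centroidal y-axis gives I_y = 6.22754 in⁴.
Polar second moment: J = I_x + I_y = 55.6291 in⁴.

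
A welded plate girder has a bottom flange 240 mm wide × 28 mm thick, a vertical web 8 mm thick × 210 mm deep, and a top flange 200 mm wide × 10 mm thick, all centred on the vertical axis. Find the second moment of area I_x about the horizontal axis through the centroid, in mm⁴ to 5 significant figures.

I_x ≈ 9.3681 × 10⁷ mm⁴

Treat the section as a set of non-overlapping primitives; coordinates are from the bounding-box lower-left.
Bottom plate: 240 × 28, A = 6 720 mm², y = 14 mm, Ī = 439 040 mm⁴.
Web plate: 8 × 210, A = 1 680 mm², y = 133 mm, Ī = 6 174 000 mm⁴.
Top plate: 200 × 10, A = 2 000 mm², y = 243 mm, Ī = 16666.67 mm⁴.
Centroid: ȳ = ΣA·y / ΣA = 77.26154 mm.
Transfer each piece to the horizontal axis through the centroid using Ī + A·d² with d = y − 77.26154:
  bottom plate: d = -63.26154 mm → contributes +27 332 630 mm⁴
  web plate: d = 55.73846 mm → contributes +11 393 384 mm⁴
  top plate: d = 165.7385 mm → contributes +54 955 142 mm⁴
Total I = 93 681 155 mm⁴.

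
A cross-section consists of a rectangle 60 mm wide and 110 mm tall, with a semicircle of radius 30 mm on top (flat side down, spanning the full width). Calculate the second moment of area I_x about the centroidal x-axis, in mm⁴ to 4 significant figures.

I_x ≈ 1.209 × 10⁷ mm⁴

Split into non-overlapping primitives; take the origin at the lower-left of the bounding box.
Rectangular body: 60 × 110, A = 6 600 mm², y = 55 mm, Ī = 6 655 000 mm⁴.
Semicircular cap: semicircle r = 30, A = 1413.72 mm², y = 122.732 mm, Ī = 88903.1 mm⁴.
Centroid: ȳ = ΣA·y / ΣA = 66.9488 mm.
Transfer each piece to the centroidal x-axis using Ī + A·d² with d = y − 66.9488:
  rectangular body: d = -11.9488 mm → contributes +7 597 310 mm⁴
  semicircular cap: d = 55.7836 mm → contributes +4 488 118 mm⁴
Total I = 12 085 427 mm⁴.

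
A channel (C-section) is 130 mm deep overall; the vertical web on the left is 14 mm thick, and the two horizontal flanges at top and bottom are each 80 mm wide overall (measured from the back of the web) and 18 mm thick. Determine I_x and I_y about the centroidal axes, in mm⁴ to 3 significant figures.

Break the section into simple shapes (no overlaps), measuring from the bottom-left corner of the bounding box.
Web: 14 × 130, A = 1 820 mm², y = 65 mm, Ī = 2 563 167 mm⁴.
Top flange (beyond web): 66 × 18, A = 1 188 mm², y = 121 mm, Ī = 32 076 mm⁴.
Bottom flange (beyond web): 66 × 18, A = 1 188 mm², y = 9 mm, Ī = 32 076 mm⁴.
By symmetry the centroid is at mid-height, ȳ = 65 mm.
Transfer each piece to the centroidal x-axis using Ī + A·d² with d = y − 65:
  web: d = 0 mm → contributes +2 563 167 mm⁴
  top flange (beyond web): d = 56 mm → contributes +3 757 644 mm⁴
  bottom flange (beyond web): d = -56 mm → contributes +3 757 644 mm⁴
Total I = 10 078 455 mm⁴.
For the y-axis: x̄ = 29.65 mm.
Repeating about the centroidal y-axis gives I_y = 2 541 145 mm⁴.

I_x ≈ 1.01 × 10⁷ mm⁴, I_y ≈ 2.54 × 10⁶ mm⁴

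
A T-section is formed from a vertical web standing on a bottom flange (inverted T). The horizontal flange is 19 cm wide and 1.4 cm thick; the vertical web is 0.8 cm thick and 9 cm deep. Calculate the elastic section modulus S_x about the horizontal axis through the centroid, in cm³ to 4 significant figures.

S_x ≈ 23.99 cm³

Decompose the section into non-overlapping parts with the origin at the bottom-left of its bounding rectangle.
Flange: 19 × 1.4, A = 26.6 cm², y = 0.7 cm, Ī = 4.34467 cm⁴.
Web: 0.8 × 9, A = 7.2 cm², y = 5.9 cm, Ī = 48.6 cm⁴.
Centroid: ȳ = ΣA·y / ΣA = 1.80769 cm.
Transfer each piece to the horizontal axis through the centroid using Ī + A·d² with d = y − 1.80769:
  flange: d = -1.10769 cm → contributes +36.9824 cm⁴
  web: d = 4.09231 cm → contributes +169.178 cm⁴
Total I = 206.161 cm⁴.
Extreme fibre distance c = 8.59231 cm; S = I/c = 23.9936 cm³.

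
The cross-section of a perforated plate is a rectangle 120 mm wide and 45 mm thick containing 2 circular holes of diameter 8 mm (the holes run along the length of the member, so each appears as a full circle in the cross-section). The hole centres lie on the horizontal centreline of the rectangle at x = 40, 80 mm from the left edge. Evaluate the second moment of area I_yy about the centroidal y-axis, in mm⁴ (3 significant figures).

I_yy ≈ 6.44 × 10⁶ mm⁴

Decompose the section into non-overlapping parts with the origin at the bottom-left of its bounding rectangle.
Plate: 120 × 45, A = 5 400 mm², x = 60 mm, Ī = 6 480 000 mm⁴.
Hole 1 (subtracted): ⌀8, A = 50.265 mm², x = 40 mm, Ī = 201.06 mm⁴.
Hole 2 (subtracted): ⌀8, A = 50.265 mm², x = 80 mm, Ī = 201.06 mm⁴.
By symmetry the centroid is at mid-width, x̄ = 60 mm.
Transfer each piece to the centroidal y-axis using Ī + A·d² with d = x − 60:
  plate: d = 0 mm → contributes +6 480 000 mm⁴
  hole 1: d = -20 mm → contributes −20 307 mm⁴
  hole 2: d = 20 mm → contributes −20 307 mm⁴
Total I = 6 439 385 mm⁴.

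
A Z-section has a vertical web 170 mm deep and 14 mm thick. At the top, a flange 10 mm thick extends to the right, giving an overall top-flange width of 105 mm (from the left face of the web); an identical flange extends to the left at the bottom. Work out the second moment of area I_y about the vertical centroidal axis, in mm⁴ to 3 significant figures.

Decompose the section into non-overlapping parts with the origin at the bottom-left of its bounding rectangle.
Web: 14 × 170, A = 2 380 mm², x = 98 mm, Ī = 38 873 mm⁴.
Top flange (beyond web): 91 × 10, A = 910 mm², x = 150.5 mm, Ī = 627 976 mm⁴.
Bottom flange (beyond web): 91 × 10, A = 910 mm², x = 45.5 mm, Ī = 627 976 mm⁴.
Centroid: x̄ = ΣA·x / ΣA = 98 mm.
Transfer each piece to the vertical centroidal axis using Ī + A·d² with d = x − 98:
  web: d = 0 mm → contributes +38 873 mm⁴
  top flange (beyond web): d = 52.5 mm → contributes +3 136 163 mm⁴
  bottom flange (beyond web): d = -52.5 mm → contributes +3 136 163 mm⁴
Total I = 6 311 200 mm⁴.

I_y ≈ 6.31 × 10⁶ mm⁴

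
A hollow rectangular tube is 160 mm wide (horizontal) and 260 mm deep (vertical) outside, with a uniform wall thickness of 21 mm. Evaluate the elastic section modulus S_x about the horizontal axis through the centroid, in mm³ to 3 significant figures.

S_x ≈ 1.02 × 10⁶ mm³

Break the section into simple shapes (no overlaps), measuring from the bottom-left corner of the bounding box.
Outer rectangle: 160 × 260, A = 41 600 mm², y = 130 mm, Ī = 234 346 667 mm⁴.
Inner void (subtracted): 118 × 218, A = 25 724 mm², y = 130 mm, Ī = 101 875 615 mm⁴.
By symmetry the centroid is at mid-height, ȳ = 130 mm.
All pieces are centred on the horizontal axis through the centroid, so I = ΣĪ (holes subtracted) = 132 471 052 mm⁴.
Extreme fibre distance c = 130 mm; S = I/c = 1 019 008 mm³.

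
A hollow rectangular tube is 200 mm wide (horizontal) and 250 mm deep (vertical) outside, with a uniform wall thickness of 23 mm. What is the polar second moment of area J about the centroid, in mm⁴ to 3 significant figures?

J ≈ 2.56 × 10⁸ mm⁴

Treat the section as a set of non-overlapping primitives; coordinates are from the bounding-box lower-left.
Outer rectangle: 200 × 250, A = 50 000 mm², y = 125 mm, Ī = 260 416 667 mm⁴.
Inner void (subtracted): 154 × 204, A = 31 416 mm², y = 125 mm, Ī = 108 950 688 mm⁴.
By symmetry the centroid is at mid-height, ȳ = 125 mm.
All pieces are centred on the centroidal x-axis, so I = ΣĪ (holes subtracted) = 151 465 979 mm⁴.
Repeating about the centroidal y-axis gives I_y = 104 578 179 mm⁴.
Polar second moment: J = I_x + I_y = 256 044 157 mm⁴.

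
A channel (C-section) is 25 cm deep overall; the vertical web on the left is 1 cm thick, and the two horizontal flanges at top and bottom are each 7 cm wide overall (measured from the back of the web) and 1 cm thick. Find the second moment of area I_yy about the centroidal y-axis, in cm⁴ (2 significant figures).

Treat the section as a set of non-overlapping primitives; coordinates are from the bounding-box lower-left.
Web: 1 × 25, A = 25 cm², x = 0.5 cm, Ī = 2.083 cm⁴.
Top flange (beyond web): 6 × 1, A = 6 cm², x = 4 cm, Ī = 18 cm⁴.
Bottom flange (beyond web): 6 × 1, A = 6 cm², x = 4 cm, Ī = 18 cm⁴.
Centroid: x̄ = ΣA·x / ΣA = 1.635 cm.
Transfer each piece to the centroidal y-axis using Ī + A·d² with d = x − 1.635:
  web: d = -1.135 cm → contributes +34.3 cm⁴
  top flange (beyond web): d = 2.365 cm → contributes +51.56 cm⁴
  bottom flange (beyond web): d = 2.365 cm → contributes +51.56 cm⁴
Total I = 137.4 cm⁴.

I_yy ≈ 140 cm⁴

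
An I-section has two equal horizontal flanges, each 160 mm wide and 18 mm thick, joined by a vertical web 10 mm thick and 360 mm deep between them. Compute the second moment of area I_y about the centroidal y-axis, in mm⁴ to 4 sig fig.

I_y ≈ 1.232 × 10⁷ mm⁴

Split into non-overlapping primitives; take the origin at the lower-left of the bounding box.
Bottom flange: 160 × 18, A = 2 880 mm², x = 80 mm, Ī = 6 144 000 mm⁴.
Web: 10 × 360, A = 3 600 mm², x = 80 mm, Ī = 30 000 mm⁴.
Top flange: 160 × 18, A = 2 880 mm², x = 80 mm, Ī = 6 144 000 mm⁴.
By symmetry the centroid is at mid-width, x̄ = 80 mm.
All pieces are centred on the centroidal y-axis, so I = ΣĪ = 12 318 000 mm⁴.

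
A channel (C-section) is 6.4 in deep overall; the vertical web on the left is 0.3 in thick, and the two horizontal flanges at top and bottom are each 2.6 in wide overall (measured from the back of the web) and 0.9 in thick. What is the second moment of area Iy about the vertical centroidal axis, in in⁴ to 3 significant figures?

Break the section into simple shapes (no overlaps), measuring from the bottom-left corner of the bounding box.
Web: 0.3 × 6.4, A = 1.92 in², x = 0.15 in, Ī = 0.0144 in⁴.
Top flange (beyond web): 2.3 × 0.9, A = 2.07 in², x = 1.45 in, Ī = 0.91253 in⁴.
Bottom flange (beyond web): 2.3 × 0.9, A = 2.07 in², x = 1.45 in, Ī = 0.91253 in⁴.
Centroid: x̄ = ΣA·x / ΣA = 1.0381 in.
Transfer each piece to the vertical centroidal axis using Ī + A·d² with d = x − 1.0381:
  web: d = -0.88812 in → contributes +1.5288 in⁴
  top flange (beyond web): d = 0.41188 in → contributes +1.2637 in⁴
  bottom flange (beyond web): d = 0.41188 in → contributes +1.2637 in⁴
Total I = 4.0562 in⁴.

Iy ≈ 4.06 in⁴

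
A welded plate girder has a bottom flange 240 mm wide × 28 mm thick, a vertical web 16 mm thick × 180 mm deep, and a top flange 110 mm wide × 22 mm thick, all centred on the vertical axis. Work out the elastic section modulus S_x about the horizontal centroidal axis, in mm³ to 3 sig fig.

S_x ≈ 5.91 × 10⁵ mm³

Break the section into simple shapes (no overlaps), measuring from the bottom-left corner of the bounding box.
Bottom plate: 240 × 28, A = 6 720 mm², y = 14 mm, Ī = 439 040 mm⁴.
Web plate: 16 × 180, A = 2 880 mm², y = 118 mm, Ī = 7 776 000 mm⁴.
Top plate: 110 × 22, A = 2 420 mm², y = 219 mm, Ī = 97 607 mm⁴.
Centroid: ȳ = ΣA·y / ΣA = 80.191 mm.
Transfer each piece to the horizontal centroidal axis using Ī + A·d² with d = y − 80.191:
  bottom plate: d = -66.191 mm → contributes +29 881 339 mm⁴
  web plate: d = 37.809 mm → contributes +11 892 943 mm⁴
  top plate: d = 138.81 mm → contributes +46 725 784 mm⁴
Total I = 88 500 067 mm⁴.
Extreme fibre distance c = 149.81 mm; S = I/c = 590 754 mm³.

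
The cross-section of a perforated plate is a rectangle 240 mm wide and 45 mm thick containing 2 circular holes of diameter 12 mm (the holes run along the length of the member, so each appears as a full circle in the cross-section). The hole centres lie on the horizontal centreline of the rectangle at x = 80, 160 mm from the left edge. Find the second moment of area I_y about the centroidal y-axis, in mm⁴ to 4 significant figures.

I_y ≈ 5.148 × 10⁷ mm⁴

Treat the section as a set of non-overlapping primitives; coordinates are from the bounding-box lower-left.
Plate: 240 × 45, A = 10 800 mm², x = 120 mm, Ī = 51 840 000 mm⁴.
Hole 1 (subtracted): ⌀12, A = 113.097 mm², x = 80 mm, Ī = 1017.88 mm⁴.
Hole 2 (subtracted): ⌀12, A = 113.097 mm², x = 160 mm, Ī = 1017.88 mm⁴.
By symmetry the centroid is at mid-width, x̄ = 120 mm.
Transfer each piece to the centroidal y-axis using Ī + A·d² with d = x − 120:
  plate: d = 0 mm → contributes +51 840 000 mm⁴
  hole 1: d = -40 mm → contributes −181 974 mm⁴
  hole 2: d = 40 mm → contributes −181 974 mm⁴
Total I = 51 476 053 mm⁴.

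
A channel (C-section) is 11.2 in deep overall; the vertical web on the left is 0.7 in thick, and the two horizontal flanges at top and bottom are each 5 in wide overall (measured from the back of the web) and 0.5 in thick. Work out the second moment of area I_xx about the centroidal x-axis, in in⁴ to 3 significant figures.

I_xx ≈ 205 in⁴

Treat the section as a set of non-overlapping primitives; coordinates are from the bounding-box lower-left.
Web: 0.7 × 11.2, A = 7.84 in², y = 5.6 in, Ī = 81.954 in⁴.
Top flange (beyond web): 4.3 × 0.5, A = 2.15 in², y = 10.95 in, Ī = 0.044792 in⁴.
Bottom flange (beyond web): 4.3 × 0.5, A = 2.15 in², y = 0.25 in, Ī = 0.044792 in⁴.
By symmetry the centroid is at mid-height, ȳ = 5.6 in.
Transfer each piece to the centroidal x-axis using Ī + A·d² with d = y − 5.6:
  web: d = 0 in → contributes +81.954 in⁴
  top flange (beyond web): d = 5.35 in → contributes +61.583 in⁴
  bottom flange (beyond web): d = -5.35 in → contributes +61.583 in⁴
Total I = 205.12 in⁴.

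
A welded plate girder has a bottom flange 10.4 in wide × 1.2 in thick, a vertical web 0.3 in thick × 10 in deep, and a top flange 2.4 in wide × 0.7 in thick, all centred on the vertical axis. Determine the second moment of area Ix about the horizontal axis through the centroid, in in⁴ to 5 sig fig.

Ix ≈ 249.89 in⁴

Decompose the section into non-overlapping parts with the origin at the bottom-left of its bounding rectangle.
Bottom plate: 10.4 × 1.2, A = 12.48 in², y = 0.6 in, Ī = 1.4976 in⁴.
Web plate: 0.3 × 10, A = 3 in², y = 6.2 in, Ī = 25 in⁴.
Top plate: 2.4 × 0.7, A = 1.68 in², y = 11.55 in, Ī = 0.0686 in⁴.
Centroid: ȳ = ΣA·y / ΣA = 2.651049 in.
Transfer each piece to the horizontal axis through the centroid using Ī + A·d² with d = y − 2.651049:
  bottom plate: d = -2.051049 in → contributes +53.99849 in⁴
  web plate: d = 3.548951 in → contributes +62.78516 in⁴
  top plate: d = 8.898951 in → contributes +133.11 in⁴
Total I = 249.8937 in⁴.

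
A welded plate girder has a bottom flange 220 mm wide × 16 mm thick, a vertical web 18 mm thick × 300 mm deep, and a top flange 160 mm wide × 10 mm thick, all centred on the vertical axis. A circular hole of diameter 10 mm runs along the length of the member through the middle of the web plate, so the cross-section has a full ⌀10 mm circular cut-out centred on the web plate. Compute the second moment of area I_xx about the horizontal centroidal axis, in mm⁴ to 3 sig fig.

Treat the section as a set of non-overlapping primitives; coordinates are from the bounding-box lower-left.
Bottom plate: 220 × 16, A = 3 520 mm², y = 8 mm, Ī = 75 093 mm⁴.
Web plate: 18 × 300, A = 5 400 mm², y = 166 mm, Ī = 40 500 000 mm⁴.
Top plate: 160 × 10, A = 1 600 mm², y = 321 mm, Ī = 13 333 mm⁴.
Hole (subtracted): ⌀10, A = 78.54 mm², y = 166 mm, Ī = 490.87 mm⁴.
Centroid: ȳ = ΣA·y / ΣA = 136.49 mm.
Transfer each piece to the horizontal centroidal axis using Ī + A·d² with d = y − 136.49:
  bottom plate: d = -128.49 mm → contributes +58 186 351 mm⁴
  web plate: d = 29.513 mm → contributes +45 203 529 mm⁴
  top plate: d = 184.51 mm → contributes +54 485 476 mm⁴
  hole: d = 29.513 mm → contributes −68 901 mm⁴
Total I = 157 806 455 mm⁴.

I_xx ≈ 1.58 × 10⁸ mm⁴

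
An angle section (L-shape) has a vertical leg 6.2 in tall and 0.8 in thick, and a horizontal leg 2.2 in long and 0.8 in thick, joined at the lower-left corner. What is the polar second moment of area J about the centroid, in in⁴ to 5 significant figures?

J ≈ 24.162 in⁴

Break the section into simple shapes (no overlaps), measuring from the bottom-left corner of the bounding box.
Vertical leg: 0.8 × 6.2, A = 4.96 in², y = 3.1 in, Ī = 15.88853 in⁴.
Horizontal leg (remainder): 1.4 × 0.8, A = 1.12 in², y = 0.4 in, Ī = 0.05973333 in⁴.
Centroid: ȳ = ΣA·y / ΣA = 2.602632 in.
Transfer each piece to the centroidal x-axis using Ī + A·d² with d = y − 2.602632:
  vertical leg: d = 0.4973684 in → contributes +17.11552 in⁴
  horizontal leg (remainder): d = -2.202632 in → contributes +5.49351 in⁴
Total I = 22.60902 in⁴.
For the y-axis: x̄ = 0.6026316 in.
Repeating about the centroidal y-axis gives I_y = 1.553025 in⁴.
Polar second moment: J = I_x + I_y = 24.16205 in⁴.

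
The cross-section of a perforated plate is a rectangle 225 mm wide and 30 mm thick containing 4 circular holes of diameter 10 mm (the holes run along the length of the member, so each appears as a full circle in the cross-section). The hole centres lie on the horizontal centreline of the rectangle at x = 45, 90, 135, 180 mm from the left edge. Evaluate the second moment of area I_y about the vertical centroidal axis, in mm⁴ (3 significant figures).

I_y ≈ 2.77 × 10⁷ mm⁴

Treat the section as a set of non-overlapping primitives; coordinates are from the bounding-box lower-left.
Plate: 225 × 30, A = 6 750 mm², x = 112.5 mm, Ī = 28 476 563 mm⁴.
Hole 1 (subtracted): ⌀10, A = 78.54 mm², x = 45 mm, Ī = 490.87 mm⁴.
Hole 2 (subtracted): ⌀10, A = 78.54 mm², x = 90 mm, Ī = 490.87 mm⁴.
Hole 3 (subtracted): ⌀10, A = 78.54 mm², x = 135 mm, Ī = 490.87 mm⁴.
Hole 4 (subtracted): ⌀10, A = 78.54 mm², x = 180 mm, Ī = 490.87 mm⁴.
By symmetry the centroid is at mid-width, x̄ = 112.5 mm.
Transfer each piece to the vertical centroidal axis using Ī + A·d² with d = x − 112.5:
  plate: d = 0 mm → contributes +28 476 563 mm⁴
  hole 1: d = -67.5 mm → contributes −358 338 mm⁴
  hole 2: d = -22.5 mm → contributes −40 252 mm⁴
  hole 3: d = 22.5 mm → contributes −40 252 mm⁴
  hole 4: d = 67.5 mm → contributes −358 338 mm⁴
Total I = 27 679 383 mm⁴.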